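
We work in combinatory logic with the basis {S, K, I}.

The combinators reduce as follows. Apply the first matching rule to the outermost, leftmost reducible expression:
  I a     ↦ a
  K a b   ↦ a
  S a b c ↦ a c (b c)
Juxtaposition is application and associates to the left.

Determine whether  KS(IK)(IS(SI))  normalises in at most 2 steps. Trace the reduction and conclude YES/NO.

Answer: YES — reaches normal form S(S(SI)) in 2 ≤ 2 steps

Working:
  start: KS(IK)(IS(SI))
  step 1: S(IS(SI))
  step 2: S(S(SI))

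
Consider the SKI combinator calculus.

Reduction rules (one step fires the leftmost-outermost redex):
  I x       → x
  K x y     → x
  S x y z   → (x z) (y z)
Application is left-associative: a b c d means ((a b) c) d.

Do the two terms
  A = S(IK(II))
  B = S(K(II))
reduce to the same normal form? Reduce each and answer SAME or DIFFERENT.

Answer: SAME — A ⇓ S(KI), B ⇓ S(KI)

Reduction:
Term A:
  start: S(IK(II))
  →1  S(K(II))
  →2  S(KI)

Term B:
  start: S(K(II))
  →1  S(KI)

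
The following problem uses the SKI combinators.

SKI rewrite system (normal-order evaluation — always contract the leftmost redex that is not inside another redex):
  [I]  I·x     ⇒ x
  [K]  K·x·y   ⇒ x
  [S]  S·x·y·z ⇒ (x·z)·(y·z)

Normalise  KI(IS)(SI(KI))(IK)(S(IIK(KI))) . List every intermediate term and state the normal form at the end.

Answer: normal form = I  (in 7 steps)

Working:
  start: KI(IS)(SI(KI))(IK)(S(IIK(KI)))
  →1  I(SI(KI))(IK)(S(IIK(KI)))
  →2  SI(KI)(IK)(S(IIK(KI)))
  →3  I(IK)(KI(IK))(S(IIK(KI)))
  →4  IK(KI(IK))(S(IIK(KI)))
  →5  K(KI(IK))(S(IIK(KI)))
  →6  KI(IK)
  →7  I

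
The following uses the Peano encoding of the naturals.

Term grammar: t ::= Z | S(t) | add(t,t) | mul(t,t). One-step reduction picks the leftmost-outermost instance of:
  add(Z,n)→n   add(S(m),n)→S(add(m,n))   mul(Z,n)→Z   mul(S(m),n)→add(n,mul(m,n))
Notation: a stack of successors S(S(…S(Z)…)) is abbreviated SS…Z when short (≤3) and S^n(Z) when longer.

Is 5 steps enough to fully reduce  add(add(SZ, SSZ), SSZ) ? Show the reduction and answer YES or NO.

Answer: NO — after 5 steps the term is S(S(S(add(Z, SSZ)))), not yet normal

Working:
  start: add(add(SZ, SSZ), SSZ)
  →1  add(S(add(Z, SSZ)), SSZ)
  →2  S(add(add(Z, SSZ), SSZ))
  →3  S(add(SSZ, SSZ))
  →4  S(S(add(SZ, SSZ)))
  →5  S(S(S(add(Z, SSZ))))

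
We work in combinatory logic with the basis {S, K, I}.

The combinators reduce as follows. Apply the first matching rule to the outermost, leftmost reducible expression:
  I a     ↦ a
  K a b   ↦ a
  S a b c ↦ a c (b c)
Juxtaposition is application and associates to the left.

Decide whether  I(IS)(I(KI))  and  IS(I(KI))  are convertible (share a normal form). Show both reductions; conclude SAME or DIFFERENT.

Answer: SAME — A ⇓ S(KI), B ⇓ S(KI)

Derivation:
Term A:
  start: I(IS)(I(KI))
  [1] IS(I(KI))
  [2] S(I(KI))
  [3] S(KI)

Term B:
  start: IS(I(KI))
  [1] S(I(KI))
  [2] S(KI)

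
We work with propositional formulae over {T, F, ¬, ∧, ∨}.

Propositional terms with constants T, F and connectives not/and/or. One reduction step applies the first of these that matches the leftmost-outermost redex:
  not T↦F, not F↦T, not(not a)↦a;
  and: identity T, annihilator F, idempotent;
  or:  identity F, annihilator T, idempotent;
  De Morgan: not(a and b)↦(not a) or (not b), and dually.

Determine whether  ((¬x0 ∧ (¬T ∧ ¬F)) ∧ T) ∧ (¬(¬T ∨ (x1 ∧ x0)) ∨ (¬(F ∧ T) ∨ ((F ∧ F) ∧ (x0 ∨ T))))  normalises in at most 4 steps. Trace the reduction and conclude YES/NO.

Answer: NO — after 4 steps the term is F ∧ (¬(¬T ∨ (x1 ∧ x0)) ∨ (¬(F ∧ T) ∨ ((F ∧ F) ∧ (x0 ∨ T)))), not yet normal

Reduction:
  start: ((¬x0 ∧ (¬T ∧ ¬F)) ∧ T) ∧ (¬(¬T ∨ (x1 ∧ x0)) ∨ (¬(F ∧ T) ∨ ((F ∧ F) ∧ (x0 ∨ T))))
  [1] (¬x0 ∧ (¬T ∧ ¬F)) ∧ (¬(¬T ∨ (x1 ∧ x0)) ∨ (¬(F ∧ T) ∨ ((F ∧ F) ∧ (x0 ∨ T))))
  [2] (¬x0 ∧ (F ∧ ¬F)) ∧ (¬(¬T ∨ (x1 ∧ x0)) ∨ (¬(F ∧ T) ∨ ((F ∧ F) ∧ (x0 ∨ T))))
  [3] (¬x0 ∧ F) ∧ (¬(¬T ∨ (x1 ∧ x0)) ∨ (¬(F ∧ T) ∨ ((F ∧ F) ∧ (x0 ∨ T))))
  [4] F ∧ (¬(¬T ∨ (x1 ∧ x0)) ∨ (¬(F ∧ T) ∨ ((F ∧ F) ∧ (x0 ∨ T))))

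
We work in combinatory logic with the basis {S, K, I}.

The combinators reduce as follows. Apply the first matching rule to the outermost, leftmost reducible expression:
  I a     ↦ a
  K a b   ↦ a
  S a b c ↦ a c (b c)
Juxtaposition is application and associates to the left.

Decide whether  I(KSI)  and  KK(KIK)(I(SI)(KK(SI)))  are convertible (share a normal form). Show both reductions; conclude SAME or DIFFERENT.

Term A:
  start: I(KSI)
  step 1: KSI
  step 2: S

Term B:
  start: KK(KIK)(I(SI)(KK(SI)))
  step 1: K(I(SI)(KK(SI)))
  step 2: K(SI(KK(SI)))
  step 3: K(SIK)

Answer: DIFFERENT — A ⇓ S, B ⇓ K(SIK)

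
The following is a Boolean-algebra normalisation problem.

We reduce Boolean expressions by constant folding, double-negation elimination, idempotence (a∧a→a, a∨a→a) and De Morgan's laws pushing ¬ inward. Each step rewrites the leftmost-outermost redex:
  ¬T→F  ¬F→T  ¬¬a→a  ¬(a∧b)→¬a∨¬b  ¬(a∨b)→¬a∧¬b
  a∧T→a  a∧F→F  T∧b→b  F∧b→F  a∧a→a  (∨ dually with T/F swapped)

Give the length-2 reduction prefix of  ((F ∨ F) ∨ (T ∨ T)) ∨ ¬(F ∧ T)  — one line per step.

  start: ((F ∨ F) ∨ (T ∨ T)) ∨ ¬(F ∧ T)
  step 1: (F ∨ (T ∨ T)) ∨ ¬(F ∧ T)
  step 2: (T ∨ T) ∨ ¬(F ∧ T)

Answer: after 2 steps: (T ∨ T) ∨ ¬(F ∧ T)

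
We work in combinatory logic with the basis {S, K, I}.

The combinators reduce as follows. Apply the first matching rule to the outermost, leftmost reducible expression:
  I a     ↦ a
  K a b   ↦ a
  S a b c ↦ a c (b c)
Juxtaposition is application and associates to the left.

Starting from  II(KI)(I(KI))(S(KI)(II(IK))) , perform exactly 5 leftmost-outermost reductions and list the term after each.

  start: II(KI)(I(KI))(S(KI)(II(IK)))
  →1  I(KI)(I(KI))(S(KI)(II(IK)))
  →2  KI(I(KI))(S(KI)(II(IK)))
  →3  I(S(KI)(II(IK)))
  →4  S(KI)(II(IK))
  →5  S(KI)(I(IK))

Answer: after 5 steps: S(KI)(I(IK))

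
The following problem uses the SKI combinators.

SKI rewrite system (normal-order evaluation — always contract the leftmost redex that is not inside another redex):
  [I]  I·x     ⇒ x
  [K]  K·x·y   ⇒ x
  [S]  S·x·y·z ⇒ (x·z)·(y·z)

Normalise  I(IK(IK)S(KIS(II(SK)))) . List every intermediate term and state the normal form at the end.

  start: I(IK(IK)S(KIS(II(SK))))
  →1  IK(IK)S(KIS(II(SK)))
  →2  K(IK)S(KIS(II(SK)))
  →3  IK(KIS(II(SK)))
  →4  K(KIS(II(SK)))
  →5  K(I(II(SK)))
  →6  K(II(SK))
  →7  K(I(SK))
  →8  K(SK)

Answer: normal form = K(SK)  (in 8 steps)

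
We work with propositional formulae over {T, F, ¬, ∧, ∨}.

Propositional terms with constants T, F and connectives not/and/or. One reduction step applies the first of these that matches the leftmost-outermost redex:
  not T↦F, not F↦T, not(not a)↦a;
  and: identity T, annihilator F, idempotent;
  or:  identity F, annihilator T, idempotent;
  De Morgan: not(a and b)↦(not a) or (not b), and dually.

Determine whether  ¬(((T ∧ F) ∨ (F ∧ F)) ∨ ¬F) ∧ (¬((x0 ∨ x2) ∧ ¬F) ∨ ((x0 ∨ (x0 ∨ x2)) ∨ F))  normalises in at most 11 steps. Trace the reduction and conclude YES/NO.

  start: ¬(((T ∧ F) ∨ (F ∧ F)) ∨ ¬F) ∧ (¬((x0 ∨ x2) ∧ ¬F) ∨ ((x0 ∨ (x0 ∨ x2)) ∨ F))
  step 1: (¬((T ∧ F) ∨ (F ∧ F)) ∧ ¬¬F) ∧ (¬((x0 ∨ x2) ∧ ¬F) ∨ ((x0 ∨ (x0 ∨ x2)) ∨ F))
  step 2: ((¬(T ∧ F) ∧ ¬(F ∧ F)) ∧ ¬¬F) ∧ (¬((x0 ∨ x2) ∧ ¬F) ∨ ((x0 ∨ (x0 ∨ x2)) ∨ F))
  step 3: (((¬T ∨ ¬F) ∧ ¬(F ∧ F)) ∧ ¬¬F) ∧ (¬((x0 ∨ x2) ∧ ¬F) ∨ ((x0 ∨ (x0 ∨ x2)) ∨ F))
  step 4: (((F ∨ ¬F) ∧ ¬(F ∧ F)) ∧ ¬¬F) ∧ (¬((x0 ∨ x2) ∧ ¬F) ∨ ((x0 ∨ (x0 ∨ x2)) ∨ F))
  step 5: ((¬F ∧ ¬(F ∧ F)) ∧ ¬¬F) ∧ (¬((x0 ∨ x2) ∧ ¬F) ∨ ((x0 ∨ (x0 ∨ x2)) ∨ F))
  step 6: ((T ∧ ¬(F ∧ F)) ∧ ¬¬F) ∧ (¬((x0 ∨ x2) ∧ ¬F) ∨ ((x0 ∨ (x0 ∨ x2)) ∨ F))
  step 7: (¬(F ∧ F) ∧ ¬¬F) ∧ (¬((x0 ∨ x2) ∧ ¬F) ∨ ((x0 ∨ (x0 ∨ x2)) ∨ F))
  step 8: ((¬F ∨ ¬F) ∧ ¬¬F) ∧ (¬((x0 ∨ x2) ∧ ¬F) ∨ ((x0 ∨ (x0 ∨ x2)) ∨ F))
  step 9: (¬F ∧ ¬¬F) ∧ (¬((x0 ∨ x2) ∧ ¬F) ∨ ((x0 ∨ (x0 ∨ x2)) ∨ F))
  step 10: (T ∧ ¬¬F) ∧ (¬((x0 ∨ x2) ∧ ¬F) ∨ ((x0 ∨ (x0 ∨ x2)) ∨ F))
  step 11: ¬¬F ∧ (¬((x0 ∨ x2) ∧ ¬F) ∨ ((x0 ∨ (x0 ∨ x2)) ∨ F))

Answer: NO — after 11 steps the term is ¬¬F ∧ (¬((x0 ∨ x2) ∧ ¬F) ∨ ((x0 ∨ (x0 ∨ x2)) ∨ F)), not yet normal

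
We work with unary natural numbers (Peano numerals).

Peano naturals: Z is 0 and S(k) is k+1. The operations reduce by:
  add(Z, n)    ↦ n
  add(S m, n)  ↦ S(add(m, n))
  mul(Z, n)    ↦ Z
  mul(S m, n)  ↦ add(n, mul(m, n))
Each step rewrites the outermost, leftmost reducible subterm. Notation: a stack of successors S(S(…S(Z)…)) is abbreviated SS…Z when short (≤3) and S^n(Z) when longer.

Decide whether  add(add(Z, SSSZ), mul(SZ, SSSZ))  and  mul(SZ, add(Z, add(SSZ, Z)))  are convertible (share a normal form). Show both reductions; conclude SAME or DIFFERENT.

Term A:
  start: add(add(Z, SSSZ), mul(SZ, SSSZ))
  →1  add(SSSZ, mul(SZ, SSSZ))
  →2  S(add(SSZ, mul(SZ, SSSZ)))
  →3  S(S(add(SZ, mul(SZ, SSSZ))))
  →4  S(S(S(add(Z, mul(SZ, SSSZ)))))
  →5  S(S(S(mul(SZ, SSSZ))))
  →6  S(S(S(add(SSSZ, mul(Z, SSSZ)))))
  →7  S(S(S(S(add(SSZ, mul(Z, SSSZ))))))
  →8  S(S(S(S(S(add(SZ, mul(Z, SSSZ)))))))
  →9  S(S(S(S(S(S(add(Z, mul(Z, SSSZ))))))))
  →10  S(S(S(S(S(S(mul(Z, SSSZ)))))))
  →11  S^6(Z)

Term B:
  start: mul(SZ, add(Z, add(SSZ, Z)))
  →1  add(add(Z, add(SSZ, Z)), mul(Z, add(Z, add(SSZ, Z))))
  →2  add(add(SSZ, Z), mul(Z, add(Z, add(SSZ, Z))))
  →3  add(S(add(SZ, Z)), mul(Z, add(Z, add(SSZ, Z))))
  →4  S(add(add(SZ, Z), mul(Z, add(Z, add(SSZ, Z)))))
  →5  S(add(S(add(Z, Z)), mul(Z, add(Z, add(SSZ, Z)))))
  →6  S(S(add(add(Z, Z), mul(Z, add(Z, add(SSZ, Z))))))
  →7  S(S(add(Z, mul(Z, add(Z, add(SSZ, Z))))))
  →8  S(S(mul(Z, add(Z, add(SSZ, Z)))))
  →9  SSZ

Answer: DIFFERENT — A ⇓ S^6(Z), B ⇓ SSZ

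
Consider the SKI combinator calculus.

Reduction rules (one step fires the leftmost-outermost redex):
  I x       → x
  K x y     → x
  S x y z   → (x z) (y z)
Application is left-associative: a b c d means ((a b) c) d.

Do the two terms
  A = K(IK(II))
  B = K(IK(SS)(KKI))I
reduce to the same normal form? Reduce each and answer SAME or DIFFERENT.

Answer: DIFFERENT — A ⇓ K(KI), B ⇓ SS

Working:
Term A:
  start: K(IK(II))
  step 1: K(K(II))
  step 2: K(KI)

Term B:
  start: K(IK(SS)(KKI))I
  step 1: IK(SS)(KKI)
  step 2: K(SS)(KKI)
  step 3: SS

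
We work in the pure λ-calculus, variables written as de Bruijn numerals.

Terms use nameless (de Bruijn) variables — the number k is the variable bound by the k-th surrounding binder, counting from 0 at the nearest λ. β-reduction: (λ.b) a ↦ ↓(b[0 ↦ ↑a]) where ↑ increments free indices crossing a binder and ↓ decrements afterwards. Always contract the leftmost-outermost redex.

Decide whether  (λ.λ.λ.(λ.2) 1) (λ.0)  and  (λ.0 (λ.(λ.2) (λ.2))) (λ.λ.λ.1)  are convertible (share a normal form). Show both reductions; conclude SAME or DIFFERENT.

Term A:
  start: (λ.λ.λ.(λ.2) 1) (λ.0)
  [1] λ.λ.(λ.2) 1
  [2] λ.λ.1

Term B:
  start: (λ.0 (λ.(λ.2) (λ.2))) (λ.λ.λ.1)
  [1] (λ.λ.λ.1) (λ.(λ.λ.λ.λ.1) (λ.λ.λ.λ.1))
  [2] λ.λ.1

Answer: SAME — A ⇓ λ.λ.1, B ⇓ λ.λ.1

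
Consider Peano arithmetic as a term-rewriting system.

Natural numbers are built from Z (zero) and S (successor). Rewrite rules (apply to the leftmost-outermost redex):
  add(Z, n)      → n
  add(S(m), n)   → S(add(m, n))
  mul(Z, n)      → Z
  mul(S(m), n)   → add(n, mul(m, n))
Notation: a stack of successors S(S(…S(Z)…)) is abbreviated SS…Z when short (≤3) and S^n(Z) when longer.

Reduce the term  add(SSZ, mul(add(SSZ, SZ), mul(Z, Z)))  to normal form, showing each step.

  start: add(SSZ, mul(add(SSZ, SZ), mul(Z, Z)))
  →1  S(add(SZ, mul(add(SSZ, SZ), mul(Z, Z))))
  →2  S(S(add(Z, mul(add(SSZ, SZ), mul(Z, Z)))))
  →3  S(S(mul(add(SSZ, SZ), mul(Z, Z))))
  →4  S(S(mul(S(add(SZ, SZ)), mul(Z, Z))))
  →5  S(S(add(mul(Z, Z), mul(add(SZ, SZ), mul(Z, Z)))))
  →6  S(S(add(Z, mul(add(SZ, SZ), mul(Z, Z)))))
  →7  S(S(mul(add(SZ, SZ), mul(Z, Z))))
  →8  S(S(mul(S(add(Z, SZ)), mul(Z, Z))))
  →9  S(S(add(mul(Z, Z), mul(add(Z, SZ), mul(Z, Z)))))
  →10  S(S(add(Z, mul(add(Z, SZ), mul(Z, Z)))))
  →11  S(S(mul(add(Z, SZ), mul(Z, Z))))
  →12  S(S(mul(SZ, mul(Z, Z))))
  →13  S(S(add(mul(Z, Z), mul(Z, mul(Z, Z)))))
  →14  S(S(add(Z, mul(Z, mul(Z, Z)))))
  →15  S(S(mul(Z, mul(Z, Z))))
  →16  SSZ

Answer: normal form = SSZ  (in 16 steps)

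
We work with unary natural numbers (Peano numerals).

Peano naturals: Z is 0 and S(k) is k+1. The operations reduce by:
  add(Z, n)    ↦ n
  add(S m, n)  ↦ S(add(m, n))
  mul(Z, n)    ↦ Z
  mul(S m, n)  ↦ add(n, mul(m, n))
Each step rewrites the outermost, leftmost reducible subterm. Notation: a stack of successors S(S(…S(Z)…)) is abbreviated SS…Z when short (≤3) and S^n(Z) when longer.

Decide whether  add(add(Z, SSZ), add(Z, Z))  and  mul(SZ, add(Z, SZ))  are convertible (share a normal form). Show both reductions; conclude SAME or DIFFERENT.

Answer: DIFFERENT — A ⇓ SSZ, B ⇓ SZ

Working:
Term A:
  start: add(add(Z, SSZ), add(Z, Z))
  [1] add(SSZ, add(Z, Z))
  [2] S(add(SZ, add(Z, Z)))
  [3] S(S(add(Z, add(Z, Z))))
  [4] S(S(add(Z, Z)))
  [5] SSZ

Term B:
  start: mul(SZ, add(Z, SZ))
  [1] add(add(Z, SZ), mul(Z, add(Z, SZ)))
  [2] add(SZ, mul(Z, add(Z, SZ)))
  [3] S(add(Z, mul(Z, add(Z, SZ))))
  [4] S(mul(Z, add(Z, SZ)))
  [5] SZ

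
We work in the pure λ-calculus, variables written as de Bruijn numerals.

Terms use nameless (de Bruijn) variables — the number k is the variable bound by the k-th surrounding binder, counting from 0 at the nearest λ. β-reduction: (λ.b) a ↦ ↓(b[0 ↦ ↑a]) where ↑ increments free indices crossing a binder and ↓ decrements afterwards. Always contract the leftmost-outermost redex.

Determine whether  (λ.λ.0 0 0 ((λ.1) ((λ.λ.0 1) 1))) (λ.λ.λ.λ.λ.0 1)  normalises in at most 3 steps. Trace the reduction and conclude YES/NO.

  start: (λ.λ.0 0 0 ((λ.1) ((λ.λ.0 1) 1))) (λ.λ.λ.λ.λ.0 1)
  [1] λ.0 0 0 ((λ.1) ((λ.λ.0 1) (λ.λ.λ.λ.λ.0 1)))
  [2] λ.0 0 0 0

Answer: YES — reaches normal form λ.0 0 0 0 in 2 ≤ 3 steps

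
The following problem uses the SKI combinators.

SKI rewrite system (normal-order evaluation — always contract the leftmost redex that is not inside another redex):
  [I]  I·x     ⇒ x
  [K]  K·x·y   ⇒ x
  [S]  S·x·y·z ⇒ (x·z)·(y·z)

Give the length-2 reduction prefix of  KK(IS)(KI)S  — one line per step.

Answer: after 2 steps: KI

Derivation:
  start: KK(IS)(KI)S
  step 1: K(KI)S
  step 2: KI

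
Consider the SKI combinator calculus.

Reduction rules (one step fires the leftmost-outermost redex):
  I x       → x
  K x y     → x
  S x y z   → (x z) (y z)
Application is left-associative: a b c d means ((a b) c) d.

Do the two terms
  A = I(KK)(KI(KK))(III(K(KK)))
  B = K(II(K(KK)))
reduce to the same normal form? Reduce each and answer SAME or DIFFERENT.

Answer: SAME — A ⇓ K(K(KK)), B ⇓ K(K(KK))

Derivation:
Term A:
  start: I(KK)(KI(KK))(III(K(KK)))
  step 1: KK(KI(KK))(III(K(KK)))
  step 2: K(III(K(KK)))
  step 3: K(II(K(KK)))
  step 4: K(I(K(KK)))
  step 5: K(K(KK))

Term B:
  start: K(II(K(KK)))
  step 1: K(I(K(KK)))
  step 2: K(K(KK))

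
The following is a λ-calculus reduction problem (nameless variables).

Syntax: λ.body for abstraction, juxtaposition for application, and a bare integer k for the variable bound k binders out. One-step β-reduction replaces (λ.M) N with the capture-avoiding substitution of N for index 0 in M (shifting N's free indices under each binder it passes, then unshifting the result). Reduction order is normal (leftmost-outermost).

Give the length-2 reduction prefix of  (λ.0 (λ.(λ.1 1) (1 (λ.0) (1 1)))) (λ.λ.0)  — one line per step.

  start: (λ.0 (λ.(λ.1 1) (1 (λ.0) (1 1)))) (λ.λ.0)
  [1] (λ.λ.0) (λ.(λ.1 1) ((λ.λ.0) (λ.0) ((λ.λ.0) (λ.λ.0))))
  [2] λ.0

Answer: after 2 steps: λ.0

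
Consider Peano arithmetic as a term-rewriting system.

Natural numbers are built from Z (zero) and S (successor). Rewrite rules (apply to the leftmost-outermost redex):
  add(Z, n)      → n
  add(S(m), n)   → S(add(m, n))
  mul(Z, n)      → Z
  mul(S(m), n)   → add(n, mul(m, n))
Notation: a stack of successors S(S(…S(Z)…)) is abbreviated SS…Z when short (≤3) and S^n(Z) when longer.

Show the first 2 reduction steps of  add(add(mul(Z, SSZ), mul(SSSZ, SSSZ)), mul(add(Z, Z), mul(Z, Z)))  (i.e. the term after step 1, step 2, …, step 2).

Answer: after 2 steps: add(mul(SSSZ, SSSZ), mul(add(Z, Z), mul(Z, Z)))

Working:
  start: add(add(mul(Z, SSZ), mul(SSSZ, SSSZ)), mul(add(Z, Z), mul(Z, Z)))
  →1  add(add(Z, mul(SSSZ, SSSZ)), mul(add(Z, Z), mul(Z, Z)))
  →2  add(mul(SSSZ, SSSZ), mul(add(Z, Z), mul(Z, Z)))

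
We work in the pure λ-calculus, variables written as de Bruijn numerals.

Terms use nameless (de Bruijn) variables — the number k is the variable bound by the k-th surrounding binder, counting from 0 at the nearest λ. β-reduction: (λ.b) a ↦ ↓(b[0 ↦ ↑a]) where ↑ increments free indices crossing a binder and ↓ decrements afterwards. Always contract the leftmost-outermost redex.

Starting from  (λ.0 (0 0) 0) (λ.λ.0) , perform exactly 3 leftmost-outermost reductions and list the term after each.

Answer: after 3 steps: λ.λ.0

Reduction:
  start: (λ.0 (0 0) 0) (λ.λ.0)
  [1] (λ.λ.0) ((λ.λ.0) (λ.λ.0)) (λ.λ.0)
  [2] (λ.0) (λ.λ.0)
  [3] λ.λ.0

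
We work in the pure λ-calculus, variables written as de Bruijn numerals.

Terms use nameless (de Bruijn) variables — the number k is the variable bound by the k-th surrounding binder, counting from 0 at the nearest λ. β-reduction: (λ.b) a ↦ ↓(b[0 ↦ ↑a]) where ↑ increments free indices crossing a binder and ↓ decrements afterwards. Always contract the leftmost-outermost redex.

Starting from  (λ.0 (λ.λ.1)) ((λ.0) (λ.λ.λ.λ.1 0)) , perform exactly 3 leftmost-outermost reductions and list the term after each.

Answer: after 3 steps: λ.λ.λ.1 0

Working:
  start: (λ.0 (λ.λ.1)) ((λ.0) (λ.λ.λ.λ.1 0))
  step 1: (λ.0) (λ.λ.λ.λ.1 0) (λ.λ.1)
  step 2: (λ.λ.λ.λ.1 0) (λ.λ.1)
  step 3: λ.λ.λ.1 0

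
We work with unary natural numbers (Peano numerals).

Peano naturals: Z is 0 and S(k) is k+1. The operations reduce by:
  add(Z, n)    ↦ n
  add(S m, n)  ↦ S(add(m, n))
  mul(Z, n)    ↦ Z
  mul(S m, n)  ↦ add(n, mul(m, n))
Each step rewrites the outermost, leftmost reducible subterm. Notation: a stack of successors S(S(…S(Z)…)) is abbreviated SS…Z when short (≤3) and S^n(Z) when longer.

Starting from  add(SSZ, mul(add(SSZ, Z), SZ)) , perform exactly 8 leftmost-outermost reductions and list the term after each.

  start: add(SSZ, mul(add(SSZ, Z), SZ))
  step 1: S(add(SZ, mul(add(SSZ, Z), SZ)))
  step 2: S(S(add(Z, mul(add(SSZ, Z), SZ))))
  step 3: S(S(mul(add(SSZ, Z), SZ)))
  step 4: S(S(mul(S(add(SZ, Z)), SZ)))
  step 5: S(S(add(SZ, mul(add(SZ, Z), SZ))))
  step 6: S(S(S(add(Z, mul(add(SZ, Z), SZ)))))
  step 7: S(S(S(mul(add(SZ, Z), SZ))))
  step 8: S(S(S(mul(S(add(Z, Z)), SZ))))

Answer: after 8 steps: S(S(S(mul(S(add(Z, Z)), SZ))))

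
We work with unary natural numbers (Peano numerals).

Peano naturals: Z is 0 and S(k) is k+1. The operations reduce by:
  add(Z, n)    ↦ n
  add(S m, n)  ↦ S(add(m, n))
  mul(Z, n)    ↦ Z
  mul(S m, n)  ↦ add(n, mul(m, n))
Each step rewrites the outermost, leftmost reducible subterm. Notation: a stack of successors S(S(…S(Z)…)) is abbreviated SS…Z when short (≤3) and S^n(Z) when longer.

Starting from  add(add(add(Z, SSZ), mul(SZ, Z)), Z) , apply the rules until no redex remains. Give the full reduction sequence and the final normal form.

Answer: normal form = SSZ  (in 10 steps)

Reduction:
  start: add(add(add(Z, SSZ), mul(SZ, Z)), Z)
  [1] add(add(SSZ, mul(SZ, Z)), Z)
  [2] add(S(add(SZ, mul(SZ, Z))), Z)
  [3] S(add(add(SZ, mul(SZ, Z)), Z))
  [4] S(add(S(add(Z, mul(SZ, Z))), Z))
  [5] S(S(add(add(Z, mul(SZ, Z)), Z)))
  [6] S(S(add(mul(SZ, Z), Z)))
  [7] S(S(add(add(Z, mul(Z, Z)), Z)))
  [8] S(S(add(mul(Z, Z), Z)))
  [9] S(S(add(Z, Z)))
  [10] SSZ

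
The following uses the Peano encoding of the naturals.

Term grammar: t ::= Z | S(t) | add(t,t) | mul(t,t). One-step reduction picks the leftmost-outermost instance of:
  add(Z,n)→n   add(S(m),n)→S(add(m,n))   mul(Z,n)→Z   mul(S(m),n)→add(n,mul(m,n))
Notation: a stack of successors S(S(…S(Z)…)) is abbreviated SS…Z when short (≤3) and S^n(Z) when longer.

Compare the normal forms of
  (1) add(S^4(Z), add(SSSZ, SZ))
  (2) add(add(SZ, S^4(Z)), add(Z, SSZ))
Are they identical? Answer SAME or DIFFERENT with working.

Term A:
  start: add(S^4(Z), add(SSSZ, SZ))
  →1  S(add(SSSZ, add(SSSZ, SZ)))
  →2  S(S(add(SSZ, add(SSSZ, SZ))))
  →3  S(S(S(add(SZ, add(SSSZ, SZ)))))
  →4  S(S(S(S(add(Z, add(SSSZ, SZ))))))
  →5  S(S(S(S(add(SSSZ, SZ)))))
  →6  S(S(S(S(S(add(SSZ, SZ))))))
  →7  S(S(S(S(S(S(add(SZ, SZ)))))))
  →8  S(S(S(S(S(S(S(add(Z, SZ))))))))
  →9  S^8(Z)

Term B:
  start: add(add(SZ, S^4(Z)), add(Z, SSZ))
  →1  add(S(add(Z, S^4(Z))), add(Z, SSZ))
  →2  S(add(add(Z, S^4(Z)), add(Z, SSZ)))
  →3  S(add(S^4(Z), add(Z, SSZ)))
  →4  S(S(add(SSSZ, add(Z, SSZ))))
  →5  S(S(S(add(SSZ, add(Z, SSZ)))))
  →6  S(S(S(S(add(SZ, add(Z, SSZ))))))
  →7  S(S(S(S(S(add(Z, add(Z, SSZ)))))))
  →8  S(S(S(S(S(add(Z, SSZ))))))
  →9  S^7(Z)

Answer: DIFFERENT — A ⇓ S^8(Z), B ⇓ S^7(Z)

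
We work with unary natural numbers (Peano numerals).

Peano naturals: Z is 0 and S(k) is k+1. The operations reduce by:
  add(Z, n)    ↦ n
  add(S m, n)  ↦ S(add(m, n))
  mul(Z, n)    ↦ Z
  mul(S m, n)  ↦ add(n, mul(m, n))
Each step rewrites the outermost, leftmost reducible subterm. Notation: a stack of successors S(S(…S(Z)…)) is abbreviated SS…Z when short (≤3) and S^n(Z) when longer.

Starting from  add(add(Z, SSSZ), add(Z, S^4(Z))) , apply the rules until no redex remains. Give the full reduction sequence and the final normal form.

Answer: normal form = S^7(Z)  (in 6 steps)

Derivation:
  start: add(add(Z, SSSZ), add(Z, S^4(Z)))
  step 1: add(SSSZ, add(Z, S^4(Z)))
  step 2: S(add(SSZ, add(Z, S^4(Z))))
  step 3: S(S(add(SZ, add(Z, S^4(Z)))))
  step 4: S(S(S(add(Z, add(Z, S^4(Z))))))
  step 5: S(S(S(add(Z, S^4(Z)))))
  step 6: S^7(Z)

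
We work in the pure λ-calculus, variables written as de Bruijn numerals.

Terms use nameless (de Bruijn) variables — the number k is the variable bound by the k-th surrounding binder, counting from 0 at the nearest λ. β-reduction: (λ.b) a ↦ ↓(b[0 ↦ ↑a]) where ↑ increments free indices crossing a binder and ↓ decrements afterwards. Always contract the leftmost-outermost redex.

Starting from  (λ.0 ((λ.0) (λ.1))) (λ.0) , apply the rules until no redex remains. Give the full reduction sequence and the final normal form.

  start: (λ.0 ((λ.0) (λ.1))) (λ.0)
  →1  (λ.0) ((λ.0) (λ.λ.0))
  →2  (λ.0) (λ.λ.0)
  →3  λ.λ.0

Answer: normal form = λ.λ.0  (in 3 steps)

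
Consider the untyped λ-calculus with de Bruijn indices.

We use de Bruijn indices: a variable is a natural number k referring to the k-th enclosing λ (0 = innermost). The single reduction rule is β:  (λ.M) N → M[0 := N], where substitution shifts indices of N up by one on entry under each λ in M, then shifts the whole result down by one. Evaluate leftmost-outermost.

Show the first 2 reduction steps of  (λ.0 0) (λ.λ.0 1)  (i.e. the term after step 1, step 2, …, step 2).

  start: (λ.0 0) (λ.λ.0 1)
  step 1: (λ.λ.0 1) (λ.λ.0 1)
  step 2: λ.0 (λ.λ.0 1)

Answer: after 2 steps: λ.0 (λ.λ.0 1)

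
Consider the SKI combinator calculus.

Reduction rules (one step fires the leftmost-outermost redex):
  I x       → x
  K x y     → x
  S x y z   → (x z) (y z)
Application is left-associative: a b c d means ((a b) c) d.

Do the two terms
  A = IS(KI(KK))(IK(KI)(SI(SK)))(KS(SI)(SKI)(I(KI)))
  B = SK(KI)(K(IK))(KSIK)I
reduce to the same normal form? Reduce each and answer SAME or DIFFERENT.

Term A:
  start: IS(KI(KK))(IK(KI)(SI(SK)))(KS(SI)(SKI)(I(KI)))
  [1] S(KI(KK))(IK(KI)(SI(SK)))(KS(SI)(SKI)(I(KI)))
  [2] KI(KK)(KS(SI)(SKI)(I(KI)))(IK(KI)(SI(SK))(KS(SI)(SKI)(I(KI))))
  [3] I(KS(SI)(SKI)(I(KI)))(IK(KI)(SI(SK))(KS(SI)(SKI)(I(KI))))
  [4] KS(SI)(SKI)(I(KI))(IK(KI)(SI(SK))(KS(SI)(SKI)(I(KI))))
  [5] S(SKI)(I(KI))(IK(KI)(SI(SK))(KS(SI)(SKI)(I(KI))))
  [6] SKI(IK(KI)(SI(SK))(KS(SI)(SKI)(I(KI))))(I(KI)(IK(KI)(SI(SK))(KS(SI)(SKI)(I(KI)))))
  [7] K(IK(KI)(SI(SK))(KS(SI)(SKI)(I(KI))))(I(IK(KI)(SI(SK))(KS(SI)(SKI)(I(KI)))))(I(KI)(IK(KI)(SI(SK))(KS(SI)(SKI)(I(KI)))))
  [8] IK(KI)(SI(SK))(KS(SI)(SKI)(I(KI)))(I(KI)(IK(KI)(SI(SK))(KS(SI)(SKI)(I(KI)))))
  [9] K(KI)(SI(SK))(KS(SI)(SKI)(I(KI)))(I(KI)(IK(KI)(SI(SK))(KS(SI)(SKI)(I(KI)))))
  [10] KI(KS(SI)(SKI)(I(KI)))(I(KI)(IK(KI)(SI(SK))(KS(SI)(SKI)(I(KI)))))
  [11] I(I(KI)(IK(KI)(SI(SK))(KS(SI)(SKI)(I(KI)))))
  [12] I(KI)(IK(KI)(SI(SK))(KS(SI)(SKI)(I(KI))))
  [13] KI(IK(KI)(SI(SK))(KS(SI)(SKI)(I(KI))))
  [14] I

Term B:
  start: SK(KI)(K(IK))(KSIK)I
  [1] K(K(IK))(KI(K(IK)))(KSIK)I
  [2] K(IK)(KSIK)I
  [3] IKI
  [4] KI

Answer: DIFFERENT — A ⇓ I, B ⇓ KI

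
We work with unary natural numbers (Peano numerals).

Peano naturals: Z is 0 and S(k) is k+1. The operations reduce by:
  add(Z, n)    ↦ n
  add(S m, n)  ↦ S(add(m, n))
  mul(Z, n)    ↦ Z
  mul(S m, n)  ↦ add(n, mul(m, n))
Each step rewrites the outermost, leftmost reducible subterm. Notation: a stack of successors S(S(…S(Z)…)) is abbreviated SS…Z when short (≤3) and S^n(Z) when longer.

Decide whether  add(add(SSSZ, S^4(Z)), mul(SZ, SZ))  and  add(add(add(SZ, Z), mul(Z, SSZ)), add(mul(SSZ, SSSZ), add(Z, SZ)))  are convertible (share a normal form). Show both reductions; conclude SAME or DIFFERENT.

Answer: SAME — A ⇓ S^8(Z), B ⇓ S^8(Z)

Reduction:
Term A:
  start: add(add(SSSZ, S^4(Z)), mul(SZ, SZ))
  →1  add(S(add(SSZ, S^4(Z))), mul(SZ, SZ))
  →2  S(add(add(SSZ, S^4(Z)), mul(SZ, SZ)))
  →3  S(add(S(add(SZ, S^4(Z))), mul(SZ, SZ)))
  →4  S(S(add(add(SZ, S^4(Z)), mul(SZ, SZ))))
  →5  S(S(add(S(add(Z, S^4(Z))), mul(SZ, SZ))))
  →6  S(S(S(add(add(Z, S^4(Z)), mul(SZ, SZ)))))
  →7  S(S(S(add(S^4(Z), mul(SZ, SZ)))))
  →8  S(S(S(S(add(SSSZ, mul(SZ, SZ))))))
  →9  S(S(S(S(S(add(SSZ, mul(SZ, SZ)))))))
  →10  S(S(S(S(S(S(add(SZ, mul(SZ, SZ))))))))
  →11  S(S(S(S(S(S(S(add(Z, mul(SZ, SZ)))))))))
  →12  S(S(S(S(S(S(S(mul(SZ, SZ))))))))
  →13  S(S(S(S(S(S(S(add(SZ, mul(Z, SZ)))))))))
  →14  S(S(S(S(S(S(S(S(add(Z, mul(Z, SZ))))))))))
  →15  S(S(S(S(S(S(S(S(mul(Z, SZ)))))))))
  →16  S^8(Z)

Term B:
  start: add(add(add(SZ, Z), mul(Z, SSZ)), add(mul(SSZ, SSSZ), add(Z, SZ)))
  →1  add(add(S(add(Z, Z)), mul(Z, SSZ)), add(mul(SSZ, SSSZ), add(Z, SZ)))
  →2  add(S(add(add(Z, Z), mul(Z, SSZ))), add(mul(SSZ, SSSZ), add(Z, SZ)))
  →3  S(add(add(add(Z, Z), mul(Z, SSZ)), add(mul(SSZ, SSSZ), add(Z, SZ))))
  →4  S(add(add(Z, mul(Z, SSZ)), add(mul(SSZ, SSSZ), add(Z, SZ))))
  →5  S(add(mul(Z, SSZ), add(mul(SSZ, SSSZ), add(Z, SZ))))
  →6  S(add(Z, add(mul(SSZ, SSSZ), add(Z, SZ))))
  →7  S(add(mul(SSZ, SSSZ), add(Z, SZ)))
  →8  S(add(add(SSSZ, mul(SZ, SSSZ)), add(Z, SZ)))
  →9  S(add(S(add(SSZ, mul(SZ, SSSZ))), add(Z, SZ)))
  →10  S(S(add(add(SSZ, mul(SZ, SSSZ)), add(Z, SZ))))
  →11  S(S(add(S(add(SZ, mul(SZ, SSSZ))), add(Z, SZ))))
  →12  S(S(S(add(add(SZ, mul(SZ, SSSZ)), add(Z, SZ)))))
  →13  S(S(S(add(S(add(Z, mul(SZ, SSSZ))), add(Z, SZ)))))
  →14  S(S(S(S(add(add(Z, mul(SZ, SSSZ)), add(Z, SZ))))))
  →15  S(S(S(S(add(mul(SZ, SSSZ), add(Z, SZ))))))
  →16  S(S(S(S(add(add(SSSZ, mul(Z, SSSZ)), add(Z, SZ))))))
  →17  S(S(S(S(add(S(add(SSZ, mul(Z, SSSZ))), add(Z, SZ))))))
  →18  S(S(S(S(S(add(add(SSZ, mul(Z, SSSZ)), add(Z, SZ)))))))
  →19  S(S(S(S(S(add(S(add(SZ, mul(Z, SSSZ))), add(Z, SZ)))))))
  →20  S(S(S(S(S(S(add(add(SZ, mul(Z, SSSZ)), add(Z, SZ))))))))
  →21  S(S(S(S(S(S(add(S(add(Z, mul(Z, SSSZ))), add(Z, SZ))))))))
  →22  S(S(S(S(S(S(S(add(add(Z, mul(Z, SSSZ)), add(Z, SZ)))))))))
  →23  S(S(S(S(S(S(S(add(mul(Z, SSSZ), add(Z, SZ)))))))))
  →24  S(S(S(S(S(S(S(add(Z, add(Z, SZ)))))))))
  →25  S(S(S(S(S(S(S(add(Z, SZ))))))))
  →26  S^8(Z)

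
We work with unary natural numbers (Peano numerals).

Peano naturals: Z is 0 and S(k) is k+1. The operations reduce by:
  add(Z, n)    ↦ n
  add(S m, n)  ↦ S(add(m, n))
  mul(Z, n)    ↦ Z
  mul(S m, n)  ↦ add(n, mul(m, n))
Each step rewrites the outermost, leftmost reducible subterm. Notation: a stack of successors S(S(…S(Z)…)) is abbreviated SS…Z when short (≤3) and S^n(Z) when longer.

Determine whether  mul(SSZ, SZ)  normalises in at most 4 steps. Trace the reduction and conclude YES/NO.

Answer: NO — after 4 steps the term is S(add(SZ, mul(Z, SZ))), not yet normal

Working:
  start: mul(SSZ, SZ)
  [1] add(SZ, mul(SZ, SZ))
  [2] S(add(Z, mul(SZ, SZ)))
  [3] S(mul(SZ, SZ))
  [4] S(add(SZ, mul(Z, SZ)))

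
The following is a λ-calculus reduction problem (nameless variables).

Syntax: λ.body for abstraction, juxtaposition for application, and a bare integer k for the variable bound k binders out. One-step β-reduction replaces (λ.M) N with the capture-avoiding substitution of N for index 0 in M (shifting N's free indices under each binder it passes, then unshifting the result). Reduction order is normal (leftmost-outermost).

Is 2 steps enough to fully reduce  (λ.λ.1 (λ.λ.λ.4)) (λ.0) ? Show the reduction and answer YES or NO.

Answer: YES — reaches normal form λ.λ.λ.λ.λ.0 in 2 ≤ 2 steps

Derivation:
  start: (λ.λ.1 (λ.λ.λ.4)) (λ.0)
  [1] λ.(λ.0) (λ.λ.λ.λ.0)
  [2] λ.λ.λ.λ.λ.0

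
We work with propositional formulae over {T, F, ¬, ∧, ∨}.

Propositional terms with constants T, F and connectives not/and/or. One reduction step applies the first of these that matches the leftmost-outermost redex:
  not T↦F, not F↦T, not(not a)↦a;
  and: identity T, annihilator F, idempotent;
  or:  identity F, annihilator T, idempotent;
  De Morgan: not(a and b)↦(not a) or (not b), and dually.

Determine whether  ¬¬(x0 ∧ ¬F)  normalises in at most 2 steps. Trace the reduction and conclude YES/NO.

  start: ¬¬(x0 ∧ ¬F)
  step 1: x0 ∧ ¬F
  step 2: x0 ∧ T

Answer: NO — after 2 steps the term is x0 ∧ T, not yet normal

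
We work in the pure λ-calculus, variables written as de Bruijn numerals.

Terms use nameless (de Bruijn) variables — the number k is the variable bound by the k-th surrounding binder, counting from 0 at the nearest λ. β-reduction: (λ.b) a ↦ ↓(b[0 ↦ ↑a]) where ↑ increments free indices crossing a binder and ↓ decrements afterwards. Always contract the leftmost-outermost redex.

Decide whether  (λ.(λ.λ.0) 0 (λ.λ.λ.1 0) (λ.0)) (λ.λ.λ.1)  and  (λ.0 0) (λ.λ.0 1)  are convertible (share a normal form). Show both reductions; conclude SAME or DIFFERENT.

Term A:
  start: (λ.(λ.λ.0) 0 (λ.λ.λ.1 0) (λ.0)) (λ.λ.λ.1)
  step 1: (λ.λ.0) (λ.λ.λ.1) (λ.λ.λ.1 0) (λ.0)
  step 2: (λ.0) (λ.λ.λ.1 0) (λ.0)
  step 3: (λ.λ.λ.1 0) (λ.0)
  step 4: λ.λ.1 0

Term B:
  start: (λ.0 0) (λ.λ.0 1)
  step 1: (λ.λ.0 1) (λ.λ.0 1)
  step 2: λ.0 (λ.λ.0 1)

Answer: DIFFERENT — A ⇓ λ.λ.1 0, B ⇓ λ.0 (λ.λ.0 1)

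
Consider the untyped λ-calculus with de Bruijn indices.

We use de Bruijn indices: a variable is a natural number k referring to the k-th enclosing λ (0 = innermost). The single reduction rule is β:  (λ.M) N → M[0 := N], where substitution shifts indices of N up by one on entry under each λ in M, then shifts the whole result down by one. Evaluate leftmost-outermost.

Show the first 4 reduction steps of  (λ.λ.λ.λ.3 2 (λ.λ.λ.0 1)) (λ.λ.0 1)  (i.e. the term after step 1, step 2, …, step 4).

  start: (λ.λ.λ.λ.3 2 (λ.λ.λ.0 1)) (λ.λ.0 1)
  [1] λ.λ.λ.(λ.λ.0 1) 2 (λ.λ.λ.0 1)
  [2] λ.λ.λ.(λ.0 3) (λ.λ.λ.0 1)
  [3] λ.λ.λ.(λ.λ.λ.0 1) 2
  [4] λ.λ.λ.λ.λ.0 1

Answer: after 4 steps: λ.λ.λ.λ.λ.0 1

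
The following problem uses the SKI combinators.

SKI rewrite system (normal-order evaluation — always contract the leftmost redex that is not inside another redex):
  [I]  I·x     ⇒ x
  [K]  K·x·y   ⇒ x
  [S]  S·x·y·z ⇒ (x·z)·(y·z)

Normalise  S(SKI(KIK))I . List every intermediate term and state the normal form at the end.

  start: S(SKI(KIK))I
  step 1: S(K(KIK)(I(KIK)))I
  step 2: S(KIK)I
  step 3: SII

Answer: normal form = SII  (in 3 steps)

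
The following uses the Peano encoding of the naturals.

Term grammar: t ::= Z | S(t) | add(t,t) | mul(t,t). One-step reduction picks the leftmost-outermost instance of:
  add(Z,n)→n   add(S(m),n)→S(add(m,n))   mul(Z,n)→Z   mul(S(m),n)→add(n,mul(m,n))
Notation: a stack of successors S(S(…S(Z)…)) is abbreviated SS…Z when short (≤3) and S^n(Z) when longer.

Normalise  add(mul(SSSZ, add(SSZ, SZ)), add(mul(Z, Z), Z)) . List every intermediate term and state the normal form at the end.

  start: add(mul(SSSZ, add(SSZ, SZ)), add(mul(Z, Z), Z))
  step 1: add(add(add(SSZ, SZ), mul(SSZ, add(SSZ, SZ))), add(mul(Z, Z), Z))
  step 2: add(add(S(add(SZ, SZ)), mul(SSZ, add(SSZ, SZ))), add(mul(Z, Z), Z))
  step 3: add(S(add(add(SZ, SZ), mul(SSZ, add(SSZ, SZ)))), add(mul(Z, Z), Z))
  step 4: S(add(add(add(SZ, SZ), mul(SSZ, add(SSZ, SZ))), add(mul(Z, Z), Z)))
  step 5: S(add(add(S(add(Z, SZ)), mul(SSZ, add(SSZ, SZ))), add(mul(Z, Z), Z)))
  step 6: S(add(S(add(add(Z, SZ), mul(SSZ, add(SSZ, SZ)))), add(mul(Z, Z), Z)))
  step 7: S(S(add(add(add(Z, SZ), mul(SSZ, add(SSZ, SZ))), add(mul(Z, Z), Z))))
  step 8: S(S(add(add(SZ, mul(SSZ, add(SSZ, SZ))), add(mul(Z, Z), Z))))
  step 9: S(S(add(S(add(Z, mul(SSZ, add(SSZ, SZ)))), add(mul(Z, Z), Z))))
  step 10: S(S(S(add(add(Z, mul(SSZ, add(SSZ, SZ))), add(mul(Z, Z), Z)))))
  step 11: S(S(S(add(mul(SSZ, add(SSZ, SZ)), add(mul(Z, Z), Z)))))
  step 12: S(S(S(add(add(add(SSZ, SZ), mul(SZ, add(SSZ, SZ))), add(mul(Z, Z), Z)))))
  step 13: S(S(S(add(add(S(add(SZ, SZ)), mul(SZ, add(SSZ, SZ))), add(mul(Z, Z), Z)))))
  step 14: S(S(S(add(S(add(add(SZ, SZ), mul(SZ, add(SSZ, SZ)))), add(mul(Z, Z), Z)))))
  step 15: S(S(S(S(add(add(add(SZ, SZ), mul(SZ, add(SSZ, SZ))), add(mul(Z, Z), Z))))))
  step 16: S(S(S(S(add(add(S(add(Z, SZ)), mul(SZ, add(SSZ, SZ))), add(mul(Z, Z), Z))))))
  step 17: S(S(S(S(add(S(add(add(Z, SZ), mul(SZ, add(SSZ, SZ)))), add(mul(Z, Z), Z))))))
  step 18: S(S(S(S(S(add(add(add(Z, SZ), mul(SZ, add(SSZ, SZ))), add(mul(Z, Z), Z)))))))
  step 19: S(S(S(S(S(add(add(SZ, mul(SZ, add(SSZ, SZ))), add(mul(Z, Z), Z)))))))
  step 20: S(S(S(S(S(add(S(add(Z, mul(SZ, add(SSZ, SZ)))), add(mul(Z, Z), Z)))))))
  step 21: S(S(S(S(S(S(add(add(Z, mul(SZ, add(SSZ, SZ))), add(mul(Z, Z), Z))))))))
  step 22: S(S(S(S(S(S(add(mul(SZ, add(SSZ, SZ)), add(mul(Z, Z), Z))))))))
  step 23: S(S(S(S(S(S(add(add(add(SSZ, SZ), mul(Z, add(SSZ, SZ))), add(mul(Z, Z), Z))))))))
  step 24: S(S(S(S(S(S(add(add(S(add(SZ, SZ)), mul(Z, add(SSZ, SZ))), add(mul(Z, Z), Z))))))))
  step 25: S(S(S(S(S(S(add(S(add(add(SZ, SZ), mul(Z, add(SSZ, SZ)))), add(mul(Z, Z), Z))))))))
  step 26: S(S(S(S(S(S(S(add(add(add(SZ, SZ), mul(Z, add(SSZ, SZ))), add(mul(Z, Z), Z)))))))))
  step 27: S(S(S(S(S(S(S(add(add(S(add(Z, SZ)), mul(Z, add(SSZ, SZ))), add(mul(Z, Z), Z)))))))))
  step 28: S(S(S(S(S(S(S(add(S(add(add(Z, SZ), mul(Z, add(SSZ, SZ)))), add(mul(Z, Z), Z)))))))))
  step 29: S(S(S(S(S(S(S(S(add(add(add(Z, SZ), mul(Z, add(SSZ, SZ))), add(mul(Z, Z), Z))))))))))
  step 30: S(S(S(S(S(S(S(S(add(add(SZ, mul(Z, add(SSZ, SZ))), add(mul(Z, Z), Z))))))))))
  step 31: S(S(S(S(S(S(S(S(add(S(add(Z, mul(Z, add(SSZ, SZ)))), add(mul(Z, Z), Z))))))))))
  step 32: S(S(S(S(S(S(S(S(S(add(add(Z, mul(Z, add(SSZ, SZ))), add(mul(Z, Z), Z)))))))))))
  step 33: S(S(S(S(S(S(S(S(S(add(mul(Z, add(SSZ, SZ)), add(mul(Z, Z), Z)))))))))))
  step 34: S(S(S(S(S(S(S(S(S(add(Z, add(mul(Z, Z), Z)))))))))))
  step 35: S(S(S(S(S(S(S(S(S(add(mul(Z, Z), Z))))))))))
  step 36: S(S(S(S(S(S(S(S(S(add(Z, Z))))))))))
  step 37: S^9(Z)

Answer: normal form = S^9(Z)  (in 37 steps)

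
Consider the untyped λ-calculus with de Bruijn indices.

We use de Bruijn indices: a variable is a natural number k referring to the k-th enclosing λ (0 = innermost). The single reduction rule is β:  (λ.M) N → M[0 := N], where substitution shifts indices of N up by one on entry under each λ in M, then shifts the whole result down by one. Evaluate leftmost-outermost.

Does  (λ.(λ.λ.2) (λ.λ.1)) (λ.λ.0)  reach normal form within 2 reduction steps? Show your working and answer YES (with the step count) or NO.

  start: (λ.(λ.λ.2) (λ.λ.1)) (λ.λ.0)
  step 1: (λ.λ.λ.λ.0) (λ.λ.1)
  step 2: λ.λ.λ.0

Answer: YES — reaches normal form λ.λ.λ.0 in 2 ≤ 2 steps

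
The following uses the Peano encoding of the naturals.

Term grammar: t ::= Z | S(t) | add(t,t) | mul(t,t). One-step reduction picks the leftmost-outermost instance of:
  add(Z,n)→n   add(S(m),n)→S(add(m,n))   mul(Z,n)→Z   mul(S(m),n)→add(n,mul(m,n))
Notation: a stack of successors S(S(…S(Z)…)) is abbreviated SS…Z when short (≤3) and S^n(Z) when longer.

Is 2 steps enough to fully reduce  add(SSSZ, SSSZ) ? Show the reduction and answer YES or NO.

  start: add(SSSZ, SSSZ)
  [1] S(add(SSZ, SSSZ))
  [2] S(S(add(SZ, SSSZ)))

Answer: NO — after 2 steps the term is S(S(add(SZ, SSSZ))), not yet normal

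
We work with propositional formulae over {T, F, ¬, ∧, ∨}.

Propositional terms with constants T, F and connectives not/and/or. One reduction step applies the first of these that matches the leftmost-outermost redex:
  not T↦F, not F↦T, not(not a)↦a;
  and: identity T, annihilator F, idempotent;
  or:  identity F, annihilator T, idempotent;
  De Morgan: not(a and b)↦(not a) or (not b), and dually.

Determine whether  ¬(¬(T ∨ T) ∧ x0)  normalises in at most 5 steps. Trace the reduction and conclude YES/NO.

Answer: YES — reaches normal form T in 4 ≤ 5 steps

Reduction:
  start: ¬(¬(T ∨ T) ∧ x0)
  step 1: ¬¬(T ∨ T) ∨ ¬x0
  step 2: (T ∨ T) ∨ ¬x0
  step 3: T ∨ ¬x0
  step 4: T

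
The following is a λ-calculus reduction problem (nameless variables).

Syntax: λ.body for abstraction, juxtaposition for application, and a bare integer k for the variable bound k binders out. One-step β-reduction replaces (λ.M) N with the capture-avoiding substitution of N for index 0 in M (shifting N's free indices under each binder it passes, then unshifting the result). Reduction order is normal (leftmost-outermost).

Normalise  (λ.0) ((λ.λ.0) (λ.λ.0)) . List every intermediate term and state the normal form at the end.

Answer: normal form = λ.0  (in 2 steps)

Working:
  start: (λ.0) ((λ.λ.0) (λ.λ.0))
  [1] (λ.λ.0) (λ.λ.0)
  [2] λ.0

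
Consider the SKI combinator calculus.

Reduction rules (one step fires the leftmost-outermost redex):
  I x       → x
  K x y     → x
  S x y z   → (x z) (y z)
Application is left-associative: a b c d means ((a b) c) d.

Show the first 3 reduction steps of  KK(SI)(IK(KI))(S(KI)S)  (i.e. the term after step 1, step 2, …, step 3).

Answer: after 3 steps: K(KI)

Reduction:
  start: KK(SI)(IK(KI))(S(KI)S)
  →1  K(IK(KI))(S(KI)S)
  →2  IK(KI)
  →3  K(KI)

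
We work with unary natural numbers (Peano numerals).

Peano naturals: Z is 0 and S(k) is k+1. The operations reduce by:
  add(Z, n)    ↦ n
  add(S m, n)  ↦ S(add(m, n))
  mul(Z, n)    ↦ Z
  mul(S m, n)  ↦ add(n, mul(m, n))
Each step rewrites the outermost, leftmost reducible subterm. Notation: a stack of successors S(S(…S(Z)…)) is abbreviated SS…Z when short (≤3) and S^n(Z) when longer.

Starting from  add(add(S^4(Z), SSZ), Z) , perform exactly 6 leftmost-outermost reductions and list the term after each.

Answer: after 6 steps: S(S(S(add(add(SZ, SSZ), Z))))

Derivation:
  start: add(add(S^4(Z), SSZ), Z)
  [1] add(S(add(SSSZ, SSZ)), Z)
  [2] S(add(add(SSSZ, SSZ), Z))
  [3] S(add(S(add(SSZ, SSZ)), Z))
  [4] S(S(add(add(SSZ, SSZ), Z)))
  [5] S(S(add(S(add(SZ, SSZ)), Z)))
  [6] S(S(S(add(add(SZ, SSZ), Z))))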